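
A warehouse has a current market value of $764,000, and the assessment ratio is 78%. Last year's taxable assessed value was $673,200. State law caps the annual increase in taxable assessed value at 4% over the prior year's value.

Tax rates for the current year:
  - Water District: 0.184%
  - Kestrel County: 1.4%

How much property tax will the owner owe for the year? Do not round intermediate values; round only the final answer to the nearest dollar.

Uncapped assessed value = $764,000 × 0.78 = $595,920
Cap limit = $673,200 × 1.04 = $700,128
Taxable assessed value = min($595,920, $700,128) = $595,920 (cap does not bind)
Water District: $595,920 × 0.00184 = $1,096.4928
Kestrel County: $595,920 × 0.014 = $8,342.88
Total = $9,439.3728

$9,439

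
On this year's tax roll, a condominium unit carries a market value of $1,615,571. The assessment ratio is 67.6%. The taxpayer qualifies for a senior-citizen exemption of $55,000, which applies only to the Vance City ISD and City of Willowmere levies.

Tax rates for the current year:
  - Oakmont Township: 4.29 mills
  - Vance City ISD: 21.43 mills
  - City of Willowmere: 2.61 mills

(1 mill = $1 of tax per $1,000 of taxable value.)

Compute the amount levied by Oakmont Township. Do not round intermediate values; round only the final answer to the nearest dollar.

$4,685

Assessed value = $1,615,571 × 0.676 = $1,092,125.996
Oakmont Township taxable value = $1,092,125.996 (exemption does not apply)
Oakmont Township levy = $1,092,125.996 × 0.00429 = $4,685.22052284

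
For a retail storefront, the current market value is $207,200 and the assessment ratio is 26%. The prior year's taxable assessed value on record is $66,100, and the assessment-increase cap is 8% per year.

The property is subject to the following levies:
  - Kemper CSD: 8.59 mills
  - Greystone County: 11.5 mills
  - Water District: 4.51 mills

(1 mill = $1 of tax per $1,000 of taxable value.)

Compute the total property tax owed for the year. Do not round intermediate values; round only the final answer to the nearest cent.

Uncapped assessed value = $207,200 × 0.26 = $53,872
Cap limit = $66,100 × 1.08 = $71,388
Taxable assessed value = min($53,872, $71,388) = $53,872 (cap does not bind)
Kemper CSD: $53,872 × 0.00859 = $462.76048
Greystone County: $53,872 × 0.0115 = $619.528
Water District: $53,872 × 0.00451 = $242.96272
Total = $1,325.2512

$1,325.25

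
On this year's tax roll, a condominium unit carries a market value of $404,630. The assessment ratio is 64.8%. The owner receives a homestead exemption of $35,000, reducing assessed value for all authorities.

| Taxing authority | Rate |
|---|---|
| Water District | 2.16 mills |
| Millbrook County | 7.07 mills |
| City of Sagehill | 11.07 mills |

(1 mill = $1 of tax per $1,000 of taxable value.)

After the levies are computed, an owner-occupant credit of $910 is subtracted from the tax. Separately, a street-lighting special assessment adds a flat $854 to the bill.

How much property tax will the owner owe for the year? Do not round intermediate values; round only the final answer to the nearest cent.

$4,556.16

Assessed value = $404,630 × 0.648 = $262,200.24
Taxable value = $262,200.24 − $35,000 = $227,200.24
Water District: $227,200.24 × 0.00216 = $490.7525184
Millbrook County: $227,200.24 × 0.00707 = $1,606.3056968
City of Sagehill: $227,200.24 × 0.01107 = $2,515.1066568
Levies subtotal = $4,612.164872
After credit = $4,612.164872 − $910 = $3,702.164872
Total = $3,702.164872 + $854 = $4,556.164872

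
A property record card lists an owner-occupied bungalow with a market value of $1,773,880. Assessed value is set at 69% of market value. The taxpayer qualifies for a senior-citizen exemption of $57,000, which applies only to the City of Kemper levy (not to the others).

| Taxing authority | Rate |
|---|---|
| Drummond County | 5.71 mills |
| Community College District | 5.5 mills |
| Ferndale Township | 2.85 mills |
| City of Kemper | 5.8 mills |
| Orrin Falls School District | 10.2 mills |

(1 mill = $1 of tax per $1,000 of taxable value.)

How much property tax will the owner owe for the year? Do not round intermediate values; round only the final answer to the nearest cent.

Assessed value = $1,773,880 × 0.69 = $1,223,977.2
Drummond County: $1,223,977.2 × 0.00571 = $6,988.909812
Community College District: $1,223,977.2 × 0.0055 = $6,731.8746
Ferndale Township: $1,223,977.2 × 0.00285 = $3,488.33502
City of Kemper: ($1,223,977.2 − $57,000) × 0.0058 = $1,166,977.2 × 0.0058 = $6,768.46776
Orrin Falls School District: $1,223,977.2 × 0.0102 = $12,484.56744
Total = $36,462.154632

$36,462.15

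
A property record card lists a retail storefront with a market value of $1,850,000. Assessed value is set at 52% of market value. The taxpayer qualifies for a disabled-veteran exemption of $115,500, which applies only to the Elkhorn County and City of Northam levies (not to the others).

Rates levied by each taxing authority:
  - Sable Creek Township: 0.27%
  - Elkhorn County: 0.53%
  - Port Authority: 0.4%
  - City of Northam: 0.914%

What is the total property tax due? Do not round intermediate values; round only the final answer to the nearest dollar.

$18,669

Assessed value = $1,850,000 × 0.52 = $962,000
Sable Creek Township: $962,000 × 0.0027 = $2,597.4
Elkhorn County: ($962,000 − $115,500) × 0.0053 = $846,500 × 0.0053 = $4,486.45
Port Authority: $962,000 × 0.004 = $3,848
City of Northam: ($962,000 − $115,500) × 0.00914 = $846,500 × 0.00914 = $7,737.01
Total = $18,668.86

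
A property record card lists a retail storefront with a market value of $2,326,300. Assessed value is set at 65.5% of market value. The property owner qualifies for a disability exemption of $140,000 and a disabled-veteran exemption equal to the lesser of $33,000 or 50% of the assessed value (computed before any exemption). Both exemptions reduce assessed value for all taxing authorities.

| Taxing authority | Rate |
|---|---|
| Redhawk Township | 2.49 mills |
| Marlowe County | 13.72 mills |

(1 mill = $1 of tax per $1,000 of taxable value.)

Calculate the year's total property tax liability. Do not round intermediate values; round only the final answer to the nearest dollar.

Assessed value = $2,326,300 × 0.655 = $1,523,726.5
Disabled-veteran exemption = min($33,000, 50% × $1,523,726.5) = min($33,000, $761,863.25) = $33,000 (dollar cap binds)
Taxable value = $1,523,726.5 − $140,000 − $33,000 = $1,350,726.5
Redhawk Township: $1,350,726.5 × 0.00249 = $3,363.308985
Marlowe County: $1,350,726.5 × 0.01372 = $18,531.96758
Total = $21,895.276565

$21,895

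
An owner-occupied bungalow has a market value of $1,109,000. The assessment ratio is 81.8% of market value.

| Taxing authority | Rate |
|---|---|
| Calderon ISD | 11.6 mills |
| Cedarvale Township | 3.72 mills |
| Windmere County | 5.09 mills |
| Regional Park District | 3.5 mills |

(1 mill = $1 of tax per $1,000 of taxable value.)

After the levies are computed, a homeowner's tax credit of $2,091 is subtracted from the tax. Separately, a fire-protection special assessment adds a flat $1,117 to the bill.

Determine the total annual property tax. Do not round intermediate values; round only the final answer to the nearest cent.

Assessed value = $1,109,000 × 0.818 = $907,162
Calderon ISD: $907,162 × 0.0116 = $10,523.0792
Cedarvale Township: $907,162 × 0.00372 = $3,374.64264
Windmere County: $907,162 × 0.00509 = $4,617.45458
Regional Park District: $907,162 × 0.0035 = $3,175.067
Levies subtotal = $21,690.24342
After credit = $21,690.24342 − $2,091 = $19,599.24342
Total = $19,599.24342 + $1,117 = $20,716.24342

$20,716.24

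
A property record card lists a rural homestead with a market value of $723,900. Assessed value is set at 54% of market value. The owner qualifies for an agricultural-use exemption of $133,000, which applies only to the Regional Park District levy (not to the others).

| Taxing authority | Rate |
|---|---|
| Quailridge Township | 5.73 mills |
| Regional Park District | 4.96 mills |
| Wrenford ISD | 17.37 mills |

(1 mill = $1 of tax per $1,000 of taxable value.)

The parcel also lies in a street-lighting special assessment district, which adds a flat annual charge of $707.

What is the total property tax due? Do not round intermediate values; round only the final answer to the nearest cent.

Assessed value = $723,900 × 0.54 = $390,906
Quailridge Township: $390,906 × 0.00573 = $2,239.89138
Regional Park District: ($390,906 − $133,000) × 0.00496 = $257,906 × 0.00496 = $1,279.21376
Wrenford ISD: $390,906 × 0.01737 = $6,790.03722
Levies subtotal = $10,309.14236
Total = $10,309.14236 + $707 = $11,016.14236

$11,016.14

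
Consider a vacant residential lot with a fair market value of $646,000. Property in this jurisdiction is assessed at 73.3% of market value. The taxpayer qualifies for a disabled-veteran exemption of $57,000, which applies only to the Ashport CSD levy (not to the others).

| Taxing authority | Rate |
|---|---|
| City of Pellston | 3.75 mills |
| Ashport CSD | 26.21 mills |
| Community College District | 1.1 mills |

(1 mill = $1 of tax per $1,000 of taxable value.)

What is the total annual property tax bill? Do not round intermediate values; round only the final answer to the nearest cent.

$13,213.50

Assessed value = $646,000 × 0.733 = $473,518
City of Pellston: $473,518 × 0.00375 = $1,775.6925
Ashport CSD: ($473,518 − $57,000) × 0.02621 = $416,518 × 0.02621 = $10,916.93678
Community College District: $473,518 × 0.0011 = $520.8698
Total = $13,213.49908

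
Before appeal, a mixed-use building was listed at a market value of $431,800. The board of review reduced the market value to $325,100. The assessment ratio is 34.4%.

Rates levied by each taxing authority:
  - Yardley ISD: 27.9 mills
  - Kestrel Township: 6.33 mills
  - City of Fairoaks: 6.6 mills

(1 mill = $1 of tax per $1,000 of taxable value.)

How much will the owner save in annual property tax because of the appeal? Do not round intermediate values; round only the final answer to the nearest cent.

$1,498.66

Old assessed value = $431,800 × 0.344 = $148,539.2
New assessed value = $325,100 × 0.344 = $111,834.4
Combined rate = 0.0279 + 0.00633 + 0.0066 = 0.04083
Old tax = $148,539.2 × 0.04083 = $6,064.855536
New tax = $111,834.4 × 0.04083 = $4,566.198552
Reduction = $6,064.855536 − $4,566.198552 = $1,498.656984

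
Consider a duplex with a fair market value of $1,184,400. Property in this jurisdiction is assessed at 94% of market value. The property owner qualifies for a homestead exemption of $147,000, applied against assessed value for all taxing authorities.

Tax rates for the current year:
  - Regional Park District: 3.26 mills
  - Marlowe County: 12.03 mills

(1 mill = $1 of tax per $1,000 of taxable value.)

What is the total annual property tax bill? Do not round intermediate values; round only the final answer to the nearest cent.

Assessed value = $1,184,400 × 0.94 = $1,113,336
Taxable value = $1,113,336 − $147,000 = $966,336
Regional Park District: $966,336 × 0.00326 = $3,150.25536
Marlowe County: $966,336 × 0.01203 = $11,625.02208
Total = $3,150.25536 + $11,625.02208 = $14,775.27744

$14,775.28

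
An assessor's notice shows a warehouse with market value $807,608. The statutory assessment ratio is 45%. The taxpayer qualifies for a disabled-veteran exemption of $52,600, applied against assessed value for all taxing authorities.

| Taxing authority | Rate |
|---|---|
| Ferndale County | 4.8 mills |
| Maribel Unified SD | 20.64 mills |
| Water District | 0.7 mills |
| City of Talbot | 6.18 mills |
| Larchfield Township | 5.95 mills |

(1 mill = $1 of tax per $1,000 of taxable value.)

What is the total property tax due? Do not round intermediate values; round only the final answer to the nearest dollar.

Assessed value = $807,608 × 0.45 = $363,423.6
Taxable value = $363,423.6 − $52,600 = $310,823.6
Ferndale County: $310,823.6 × 0.0048 = $1,491.95328
Maribel Unified SD: $310,823.6 × 0.02064 = $6,415.399104
Water District: $310,823.6 × 0.0007 = $217.57652
City of Talbot: $310,823.6 × 0.00618 = $1,920.889848
Larchfield Township: $310,823.6 × 0.00595 = $1,849.40042
Total = $1,491.95328 + $6,415.399104 + $217.57652 + $1,920.889848 + $1,849.40042 = $11,895.219172

$11,895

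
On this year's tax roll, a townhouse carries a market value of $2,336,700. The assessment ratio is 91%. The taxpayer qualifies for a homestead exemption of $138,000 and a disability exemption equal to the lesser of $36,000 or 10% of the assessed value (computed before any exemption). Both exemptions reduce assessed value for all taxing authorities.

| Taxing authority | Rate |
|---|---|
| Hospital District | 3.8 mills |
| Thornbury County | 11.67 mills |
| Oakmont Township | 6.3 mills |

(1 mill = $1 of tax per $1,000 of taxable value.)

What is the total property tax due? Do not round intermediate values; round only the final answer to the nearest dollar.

$42,504

Assessed value = $2,336,700 × 0.91 = $2,126,397
Disability exemption = min($36,000, 10% × $2,126,397) = min($36,000, $212,639.7) = $36,000 (dollar cap binds)
Taxable value = $2,126,397 − $138,000 − $36,000 = $1,952,397
Hospital District: $1,952,397 × 0.0038 = $7,419.1086
Thornbury County: $1,952,397 × 0.01167 = $22,784.47299
Oakmont Township: $1,952,397 × 0.0063 = $12,300.1011
Total = $42,503.68269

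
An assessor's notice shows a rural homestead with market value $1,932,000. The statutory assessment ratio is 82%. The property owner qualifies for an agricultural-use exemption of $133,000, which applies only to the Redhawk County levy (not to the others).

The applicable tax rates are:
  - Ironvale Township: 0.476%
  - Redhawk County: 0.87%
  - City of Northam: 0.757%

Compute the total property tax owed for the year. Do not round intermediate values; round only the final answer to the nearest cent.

$32,159.47

Assessed value = $1,932,000 × 0.82 = $1,584,240
Ironvale Township: $1,584,240 × 0.00476 = $7,540.9824
Redhawk County: ($1,584,240 − $133,000) × 0.0087 = $1,451,240 × 0.0087 = $12,625.788
City of Northam: $1,584,240 × 0.00757 = $11,992.6968
Total = $32,159.4672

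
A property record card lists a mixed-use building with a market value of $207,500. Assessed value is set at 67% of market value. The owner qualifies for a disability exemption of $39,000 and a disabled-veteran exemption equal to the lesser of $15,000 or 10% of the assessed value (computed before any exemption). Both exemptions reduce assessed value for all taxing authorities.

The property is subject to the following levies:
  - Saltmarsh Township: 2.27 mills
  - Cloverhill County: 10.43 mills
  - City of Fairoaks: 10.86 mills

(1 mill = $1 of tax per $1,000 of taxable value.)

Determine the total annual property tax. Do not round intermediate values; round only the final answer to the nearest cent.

Assessed value = $207,500 × 0.67 = $139,025
Disabled-veteran exemption = min($15,000, 10% × $139,025) = min($15,000, $13,902.5) = $13,902.5 (percentage binds)
Taxable value = $139,025 − $39,000 − $13,902.5 = $86,122.5
Saltmarsh Township: $86,122.5 × 0.00227 = $195.498075
Cloverhill County: $86,122.5 × 0.01043 = $898.257675
City of Fairoaks: $86,122.5 × 0.01086 = $935.29035
Total = $2,029.0461

$2,029.05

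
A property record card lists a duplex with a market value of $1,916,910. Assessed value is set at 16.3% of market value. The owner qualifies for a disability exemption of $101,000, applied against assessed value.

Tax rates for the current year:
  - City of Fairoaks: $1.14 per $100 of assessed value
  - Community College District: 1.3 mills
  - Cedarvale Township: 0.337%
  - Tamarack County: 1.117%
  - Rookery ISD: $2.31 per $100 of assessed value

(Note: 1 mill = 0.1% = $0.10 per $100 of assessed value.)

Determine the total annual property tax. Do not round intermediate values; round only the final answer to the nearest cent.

Assessed value = $1,916,910 × 0.163 = $312,456.33
Taxable value = $312,456.33 − $101,000 = $211,456.33
City of Fairoaks: $211,456.33 × 0.0114 = $2,410.602162
Community College District: $211,456.33 × 0.0013 = $274.893229
Cedarvale Township: $211,456.33 × 0.00337 = $712.6078321
Tamarack County: $211,456.33 × 0.01117 = $2,361.9672061
Rookery ISD: $211,456.33 × 0.0231 = $4,884.641223
Total = $10,644.7116522

$10,644.71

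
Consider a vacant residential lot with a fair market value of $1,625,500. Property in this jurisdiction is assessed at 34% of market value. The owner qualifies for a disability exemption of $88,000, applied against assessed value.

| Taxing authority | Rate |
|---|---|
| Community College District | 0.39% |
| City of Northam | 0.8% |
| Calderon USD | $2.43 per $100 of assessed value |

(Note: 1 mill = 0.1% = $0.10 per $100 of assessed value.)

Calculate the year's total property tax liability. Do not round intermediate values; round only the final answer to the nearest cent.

Assessed value = $1,625,500 × 0.34 = $552,670
Taxable value = $552,670 − $88,000 = $464,670
Community College District: $464,670 × 0.0039 = $1,812.213
City of Northam: $464,670 × 0.008 = $3,717.36
Calderon USD: $464,670 × 0.0243 = $11,291.481
Total = $16,821.054

$16,821.05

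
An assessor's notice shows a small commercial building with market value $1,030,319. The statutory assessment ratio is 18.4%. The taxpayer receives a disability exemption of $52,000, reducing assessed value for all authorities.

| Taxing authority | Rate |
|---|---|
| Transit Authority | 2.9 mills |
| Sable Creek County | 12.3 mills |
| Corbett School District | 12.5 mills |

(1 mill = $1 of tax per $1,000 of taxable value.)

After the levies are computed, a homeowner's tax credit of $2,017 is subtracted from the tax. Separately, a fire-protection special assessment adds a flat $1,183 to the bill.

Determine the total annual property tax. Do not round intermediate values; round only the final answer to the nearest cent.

Assessed value = $1,030,319 × 0.184 = $189,578.696
Taxable value = $189,578.696 − $52,000 = $137,578.696
Transit Authority: $137,578.696 × 0.0029 = $398.9782184
Sable Creek County: $137,578.696 × 0.0123 = $1,692.2179608
Corbett School District: $137,578.696 × 0.0125 = $1,719.7337
Levies subtotal = $3,810.9298792
After credit = $3,810.9298792 − $2,017 = $1,793.9298792
Total = $1,793.9298792 + $1,183 = $2,976.9298792

$2,976.93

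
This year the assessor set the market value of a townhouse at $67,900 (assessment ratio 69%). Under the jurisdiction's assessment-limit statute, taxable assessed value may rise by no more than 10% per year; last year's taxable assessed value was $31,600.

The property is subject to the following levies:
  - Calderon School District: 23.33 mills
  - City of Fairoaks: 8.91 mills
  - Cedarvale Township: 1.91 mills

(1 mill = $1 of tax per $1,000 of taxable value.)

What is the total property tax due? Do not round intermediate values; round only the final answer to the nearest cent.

Uncapped assessed value = $67,900 × 0.69 = $46,851
Cap limit = $31,600 × 1.1 = $34,760
Taxable assessed value = min($46,851, $34,760) = $34,760 (cap binds)
Calderon School District: $34,760 × 0.02333 = $810.9508
City of Fairoaks: $34,760 × 0.00891 = $309.7116
Cedarvale Township: $34,760 × 0.00191 = $66.3916
Total = $1,187.054

$1,187.05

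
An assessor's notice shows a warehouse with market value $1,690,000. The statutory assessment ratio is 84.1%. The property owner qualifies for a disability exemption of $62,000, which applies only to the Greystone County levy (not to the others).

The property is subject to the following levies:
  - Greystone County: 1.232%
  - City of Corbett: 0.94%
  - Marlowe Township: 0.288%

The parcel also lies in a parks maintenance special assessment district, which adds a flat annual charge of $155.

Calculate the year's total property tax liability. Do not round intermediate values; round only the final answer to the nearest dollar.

Assessed value = $1,690,000 × 0.841 = $1,421,290
Greystone County: ($1,421,290 − $62,000) × 0.01232 = $1,359,290 × 0.01232 = $16,746.4528
City of Corbett: $1,421,290 × 0.0094 = $13,360.126
Marlowe Township: $1,421,290 × 0.00288 = $4,093.3152
Levies subtotal = $34,199.894
Total = $34,199.894 + $155 = $34,354.894

$34,355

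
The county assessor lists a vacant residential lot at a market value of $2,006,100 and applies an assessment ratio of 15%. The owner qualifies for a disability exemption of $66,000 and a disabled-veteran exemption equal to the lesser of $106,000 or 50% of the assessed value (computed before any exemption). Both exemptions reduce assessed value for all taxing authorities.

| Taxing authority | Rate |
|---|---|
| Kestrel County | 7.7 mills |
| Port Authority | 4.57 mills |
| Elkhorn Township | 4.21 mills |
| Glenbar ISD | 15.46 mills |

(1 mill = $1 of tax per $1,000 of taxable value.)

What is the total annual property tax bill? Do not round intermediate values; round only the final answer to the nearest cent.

$4,117.55

Assessed value = $2,006,100 × 0.15 = $300,915
Disabled-veteran exemption = min($106,000, 50% × $300,915) = min($106,000, $150,457.5) = $106,000 (dollar cap binds)
Taxable value = $300,915 − $66,000 − $106,000 = $128,915
Kestrel County: $128,915 × 0.0077 = $992.6455
Port Authority: $128,915 × 0.00457 = $589.14155
Elkhorn Township: $128,915 × 0.00421 = $542.73215
Glenbar ISD: $128,915 × 0.01546 = $1,993.0259
Total = $4,117.5451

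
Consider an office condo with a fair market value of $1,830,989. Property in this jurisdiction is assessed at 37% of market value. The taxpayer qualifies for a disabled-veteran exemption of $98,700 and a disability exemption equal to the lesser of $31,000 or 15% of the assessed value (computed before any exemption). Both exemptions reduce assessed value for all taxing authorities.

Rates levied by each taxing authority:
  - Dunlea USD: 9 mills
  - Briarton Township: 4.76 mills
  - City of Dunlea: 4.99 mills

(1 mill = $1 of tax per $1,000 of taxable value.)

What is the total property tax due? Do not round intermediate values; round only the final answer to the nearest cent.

$10,270.61

Assessed value = $1,830,989 × 0.37 = $677,465.93
Disability exemption = min($31,000, 15% × $677,465.93) = min($31,000, $101,619.8895) = $31,000 (dollar cap binds)
Taxable value = $677,465.93 − $98,700 − $31,000 = $547,765.93
Dunlea USD: $547,765.93 × 0.009 = $4,929.89337
Briarton Township: $547,765.93 × 0.00476 = $2,607.3658268
City of Dunlea: $547,765.93 × 0.00499 = $2,733.3519907
Total = $10,270.6111875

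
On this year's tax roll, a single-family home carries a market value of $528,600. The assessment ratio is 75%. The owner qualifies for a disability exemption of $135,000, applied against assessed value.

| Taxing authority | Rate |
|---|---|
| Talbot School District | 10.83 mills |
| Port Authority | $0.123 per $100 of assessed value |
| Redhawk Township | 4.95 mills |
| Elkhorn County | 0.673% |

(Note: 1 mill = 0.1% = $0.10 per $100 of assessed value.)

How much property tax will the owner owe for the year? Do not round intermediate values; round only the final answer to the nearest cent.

$6,206.82

Assessed value = $528,600 × 0.75 = $396,450
Taxable value = $396,450 − $135,000 = $261,450
Talbot School District: $261,450 × 0.01083 = $2,831.5035
Port Authority: $261,450 × 0.00123 = $321.5835
Redhawk Township: $261,450 × 0.00495 = $1,294.1775
Elkhorn County: $261,450 × 0.00673 = $1,759.5585
Total = $6,206.823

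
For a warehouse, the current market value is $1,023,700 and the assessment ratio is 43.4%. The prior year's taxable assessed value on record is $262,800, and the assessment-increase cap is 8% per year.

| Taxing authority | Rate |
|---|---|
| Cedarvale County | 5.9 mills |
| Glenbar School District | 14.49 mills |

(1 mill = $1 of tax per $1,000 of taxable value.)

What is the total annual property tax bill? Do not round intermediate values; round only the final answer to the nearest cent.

$5,787.17

Uncapped assessed value = $1,023,700 × 0.434 = $444,285.8
Cap limit = $262,800 × 1.08 = $283,824
Taxable assessed value = min($444,285.8, $283,824) = $283,824 (cap binds)
Cedarvale County: $283,824 × 0.0059 = $1,674.5616
Glenbar School District: $283,824 × 0.01449 = $4,112.60976
Total = $5,787.17136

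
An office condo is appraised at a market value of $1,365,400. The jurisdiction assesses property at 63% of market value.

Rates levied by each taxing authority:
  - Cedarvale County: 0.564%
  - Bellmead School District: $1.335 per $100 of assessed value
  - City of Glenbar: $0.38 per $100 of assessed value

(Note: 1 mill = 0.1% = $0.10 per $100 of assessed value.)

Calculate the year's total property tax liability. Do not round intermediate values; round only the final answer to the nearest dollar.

Assessed value = $1,365,400 × 0.63 = $860,202
Cedarvale County: $860,202 × 0.00564 = $4,851.53928
Bellmead School District: $860,202 × 0.01335 = $11,483.6967
City of Glenbar: $860,202 × 0.0038 = $3,268.7676
Total = $19,604.00358

$19,604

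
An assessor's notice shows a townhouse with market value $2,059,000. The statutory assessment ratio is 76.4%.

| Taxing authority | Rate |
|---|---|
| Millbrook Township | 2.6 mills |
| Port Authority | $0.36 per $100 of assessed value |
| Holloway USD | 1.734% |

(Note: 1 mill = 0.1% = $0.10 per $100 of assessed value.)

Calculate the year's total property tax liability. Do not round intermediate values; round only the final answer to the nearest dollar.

$37,030

Assessed value = $2,059,000 × 0.764 = $1,573,076
Millbrook Township: $1,573,076 × 0.0026 = $4,089.9976
Port Authority: $1,573,076 × 0.0036 = $5,663.0736
Holloway USD: $1,573,076 × 0.01734 = $27,277.13784
Total = $37,030.20904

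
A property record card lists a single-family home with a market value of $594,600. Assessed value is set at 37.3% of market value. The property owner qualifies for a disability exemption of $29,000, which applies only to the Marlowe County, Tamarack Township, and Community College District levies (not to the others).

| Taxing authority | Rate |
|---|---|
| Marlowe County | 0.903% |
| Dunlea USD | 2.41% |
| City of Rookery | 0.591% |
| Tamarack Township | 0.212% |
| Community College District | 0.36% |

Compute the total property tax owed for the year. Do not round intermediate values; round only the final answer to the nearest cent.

$9,499.38

Assessed value = $594,600 × 0.373 = $221,785.8
Marlowe County: ($221,785.8 − $29,000) × 0.00903 = $192,785.8 × 0.00903 = $1,740.855774
Dunlea USD: $221,785.8 × 0.0241 = $5,345.03778
City of Rookery: $221,785.8 × 0.00591 = $1,310.754078
Tamarack Township: ($221,785.8 − $29,000) × 0.00212 = $192,785.8 × 0.00212 = $408.705896
Community College District: ($221,785.8 − $29,000) × 0.0036 = $192,785.8 × 0.0036 = $694.02888
Total = $9,499.382408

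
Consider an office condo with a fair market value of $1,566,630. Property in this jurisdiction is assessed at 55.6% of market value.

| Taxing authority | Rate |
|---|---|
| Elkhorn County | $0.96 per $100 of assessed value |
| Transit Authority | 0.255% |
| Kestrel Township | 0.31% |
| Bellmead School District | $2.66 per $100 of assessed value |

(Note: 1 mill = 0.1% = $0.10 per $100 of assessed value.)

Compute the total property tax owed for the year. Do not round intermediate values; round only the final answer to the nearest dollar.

$36,453

Assessed value = $1,566,630 × 0.556 = $871,046.28
Elkhorn County: $871,046.28 × 0.0096 = $8,362.044288
Transit Authority: $871,046.28 × 0.00255 = $2,221.168014
Kestrel Township: $871,046.28 × 0.0031 = $2,700.243468
Bellmead School District: $871,046.28 × 0.0266 = $23,169.831048
Total = $36,453.286818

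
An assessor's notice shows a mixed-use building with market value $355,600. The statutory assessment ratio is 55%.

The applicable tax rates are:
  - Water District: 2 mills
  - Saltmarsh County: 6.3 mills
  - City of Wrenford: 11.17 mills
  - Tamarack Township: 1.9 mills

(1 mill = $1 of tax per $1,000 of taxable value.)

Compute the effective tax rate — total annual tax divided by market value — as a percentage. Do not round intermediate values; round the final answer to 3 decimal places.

1.175%

Assessed value = $355,600 × 0.55 = $195,580
Water District: $195,580 × 0.002 = $391.16
Saltmarsh County: $195,580 × 0.0063 = $1,232.154
City of Wrenford: $195,580 × 0.01117 = $2,184.6286
Tamarack Township: $195,580 × 0.0019 = $371.602
Total tax = $4,179.5446
Effective rate = $4,179.5446 ÷ $355,600 = 1.175% of market value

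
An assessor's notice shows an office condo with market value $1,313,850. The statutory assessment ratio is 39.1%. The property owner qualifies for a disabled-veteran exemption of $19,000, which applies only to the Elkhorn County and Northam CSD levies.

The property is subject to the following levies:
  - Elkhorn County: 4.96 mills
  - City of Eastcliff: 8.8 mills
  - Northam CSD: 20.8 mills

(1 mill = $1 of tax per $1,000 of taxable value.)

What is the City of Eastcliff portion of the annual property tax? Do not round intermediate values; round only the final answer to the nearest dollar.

$4,521

Assessed value = $1,313,850 × 0.391 = $513,715.35
City of Eastcliff taxable value = $513,715.35 (exemption does not apply)
City of Eastcliff levy = $513,715.35 × 0.0088 = $4,520.69508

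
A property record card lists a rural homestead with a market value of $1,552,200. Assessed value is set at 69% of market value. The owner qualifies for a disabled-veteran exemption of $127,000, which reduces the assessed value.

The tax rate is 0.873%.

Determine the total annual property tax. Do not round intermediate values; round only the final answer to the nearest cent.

$8,241.28

Assessed value = $1,552,200 × 0.69 = $1,071,018
Taxable value = $1,071,018 − $127,000 = $944,018
Tax = $944,018 × 0.00873 = $8,241.27714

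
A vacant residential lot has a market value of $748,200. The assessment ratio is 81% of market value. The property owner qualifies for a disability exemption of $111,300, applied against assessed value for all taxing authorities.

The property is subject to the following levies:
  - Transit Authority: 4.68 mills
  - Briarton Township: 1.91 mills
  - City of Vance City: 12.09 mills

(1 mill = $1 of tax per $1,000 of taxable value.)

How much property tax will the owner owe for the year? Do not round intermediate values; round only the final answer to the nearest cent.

Assessed value = $748,200 × 0.81 = $606,042
Taxable value = $606,042 − $111,300 = $494,742
Transit Authority: $494,742 × 0.00468 = $2,315.39256
Briarton Township: $494,742 × 0.00191 = $944.95722
City of Vance City: $494,742 × 0.01209 = $5,981.43078
Total = $2,315.39256 + $944.95722 + $5,981.43078 = $9,241.78056

$9,241.78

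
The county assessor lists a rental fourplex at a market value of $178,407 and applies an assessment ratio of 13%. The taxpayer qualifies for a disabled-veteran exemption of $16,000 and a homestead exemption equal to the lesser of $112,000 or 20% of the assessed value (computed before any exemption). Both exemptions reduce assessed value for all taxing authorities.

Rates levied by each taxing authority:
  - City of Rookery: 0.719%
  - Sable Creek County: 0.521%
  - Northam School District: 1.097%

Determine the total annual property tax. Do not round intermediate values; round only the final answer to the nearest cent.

$59.69

Assessed value = $178,407 × 0.13 = $23,192.91
Homestead exemption = min($112,000, 20% × $23,192.91) = min($112,000, $4,638.582) = $4,638.582 (percentage binds)
Taxable value = $23,192.91 − $16,000 − $4,638.582 = $2,554.328
City of Rookery: $2,554.328 × 0.00719 = $18.36561832
Sable Creek County: $2,554.328 × 0.00521 = $13.30804888
Northam School District: $2,554.328 × 0.01097 = $28.02097816
Total = $59.69464536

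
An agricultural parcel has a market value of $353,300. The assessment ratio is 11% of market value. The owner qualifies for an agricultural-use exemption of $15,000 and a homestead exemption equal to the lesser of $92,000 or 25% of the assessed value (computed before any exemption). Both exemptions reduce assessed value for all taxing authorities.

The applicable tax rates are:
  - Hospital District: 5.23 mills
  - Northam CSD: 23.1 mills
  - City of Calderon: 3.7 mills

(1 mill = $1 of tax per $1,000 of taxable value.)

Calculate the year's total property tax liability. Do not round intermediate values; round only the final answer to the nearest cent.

Assessed value = $353,300 × 0.11 = $38,863
Homestead exemption = min($92,000, 25% × $38,863) = min($92,000, $9,715.75) = $9,715.75 (percentage binds)
Taxable value = $38,863 − $15,000 − $9,715.75 = $14,147.25
Hospital District: $14,147.25 × 0.00523 = $73.9901175
Northam CSD: $14,147.25 × 0.0231 = $326.801475
City of Calderon: $14,147.25 × 0.0037 = $52.344825
Total = $453.1364175

$453.14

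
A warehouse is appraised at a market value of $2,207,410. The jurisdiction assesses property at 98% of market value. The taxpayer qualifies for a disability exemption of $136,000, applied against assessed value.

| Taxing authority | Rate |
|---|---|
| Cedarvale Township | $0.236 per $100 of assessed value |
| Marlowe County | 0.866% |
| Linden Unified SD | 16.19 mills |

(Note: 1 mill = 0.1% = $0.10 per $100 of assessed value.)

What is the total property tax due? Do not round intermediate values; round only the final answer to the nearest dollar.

$55,162

Assessed value = $2,207,410 × 0.98 = $2,163,261.8
Taxable value = $2,163,261.8 − $136,000 = $2,027,261.8
Cedarvale Township: $2,027,261.8 × 0.00236 = $4,784.337848
Marlowe County: $2,027,261.8 × 0.00866 = $17,556.087188
Linden Unified SD: $2,027,261.8 × 0.01619 = $32,821.368542
Total = $55,161.793578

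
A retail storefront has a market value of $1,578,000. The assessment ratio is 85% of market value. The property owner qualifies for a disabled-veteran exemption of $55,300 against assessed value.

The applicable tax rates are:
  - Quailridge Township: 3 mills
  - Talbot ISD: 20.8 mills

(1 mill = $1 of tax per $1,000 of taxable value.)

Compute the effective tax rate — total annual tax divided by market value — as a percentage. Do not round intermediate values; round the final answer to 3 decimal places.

Assessed value = $1,578,000 × 0.85 = $1,341,300
Taxable value = $1,341,300 − $55,300 = $1,286,000
Quailridge Township: $1,286,000 × 0.003 = $3,858
Talbot ISD: $1,286,000 × 0.0208 = $26,748.8
Total tax = $30,606.8
Effective rate = $30,606.8 ÷ $1,578,000 = 1.940% of market value

1.940%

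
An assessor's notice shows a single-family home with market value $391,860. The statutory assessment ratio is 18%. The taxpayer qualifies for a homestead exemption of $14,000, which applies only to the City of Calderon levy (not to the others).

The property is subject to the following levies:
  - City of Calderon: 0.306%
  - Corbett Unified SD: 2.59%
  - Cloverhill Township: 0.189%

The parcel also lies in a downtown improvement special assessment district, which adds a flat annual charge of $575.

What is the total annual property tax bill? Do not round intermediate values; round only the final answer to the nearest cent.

Assessed value = $391,860 × 0.18 = $70,534.8
City of Calderon: ($70,534.8 − $14,000) × 0.00306 = $56,534.8 × 0.00306 = $172.996488
Corbett Unified SD: $70,534.8 × 0.0259 = $1,826.85132
Cloverhill Township: $70,534.8 × 0.00189 = $133.310772
Levies subtotal = $2,133.15858
Total = $2,133.15858 + $575 = $2,708.15858

$2,708.16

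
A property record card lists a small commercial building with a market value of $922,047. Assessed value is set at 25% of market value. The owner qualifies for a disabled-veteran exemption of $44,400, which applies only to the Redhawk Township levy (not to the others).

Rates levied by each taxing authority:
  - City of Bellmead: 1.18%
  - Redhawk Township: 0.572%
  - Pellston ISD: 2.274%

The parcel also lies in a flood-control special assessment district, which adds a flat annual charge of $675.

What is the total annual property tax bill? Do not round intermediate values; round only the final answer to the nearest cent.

$9,701.44

Assessed value = $922,047 × 0.25 = $230,511.75
City of Bellmead: $230,511.75 × 0.0118 = $2,720.03865
Redhawk Township: ($230,511.75 − $44,400) × 0.00572 = $186,111.75 × 0.00572 = $1,064.55921
Pellston ISD: $230,511.75 × 0.02274 = $5,241.837195
Levies subtotal = $9,026.435055
Total = $9,026.435055 + $675 = $9,701.435055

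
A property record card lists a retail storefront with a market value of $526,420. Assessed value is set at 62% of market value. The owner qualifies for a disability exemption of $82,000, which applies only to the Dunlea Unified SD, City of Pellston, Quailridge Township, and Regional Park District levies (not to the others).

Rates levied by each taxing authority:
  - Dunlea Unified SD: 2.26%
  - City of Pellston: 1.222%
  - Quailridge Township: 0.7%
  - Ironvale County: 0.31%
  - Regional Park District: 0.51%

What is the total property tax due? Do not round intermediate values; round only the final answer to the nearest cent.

Assessed value = $526,420 × 0.62 = $326,380.4
Dunlea Unified SD: ($326,380.4 − $82,000) × 0.0226 = $244,380.4 × 0.0226 = $5,522.99704
City of Pellston: ($326,380.4 − $82,000) × 0.01222 = $244,380.4 × 0.01222 = $2,986.328488
Quailridge Township: ($326,380.4 − $82,000) × 0.007 = $244,380.4 × 0.007 = $1,710.6628
Ironvale County: $326,380.4 × 0.0031 = $1,011.77924
Regional Park District: ($326,380.4 − $82,000) × 0.0051 = $244,380.4 × 0.0051 = $1,246.34004
Total = $12,478.107608

$12,478.11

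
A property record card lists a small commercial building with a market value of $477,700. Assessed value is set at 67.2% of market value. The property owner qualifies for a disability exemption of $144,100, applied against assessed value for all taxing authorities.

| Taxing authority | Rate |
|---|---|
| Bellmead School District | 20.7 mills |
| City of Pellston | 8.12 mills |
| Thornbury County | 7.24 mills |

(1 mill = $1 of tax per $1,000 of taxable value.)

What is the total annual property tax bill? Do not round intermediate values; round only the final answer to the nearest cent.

$6,379.53

Assessed value = $477,700 × 0.672 = $321,014.4
Taxable value = $321,014.4 − $144,100 = $176,914.4
Bellmead School District: $176,914.4 × 0.0207 = $3,662.12808
City of Pellston: $176,914.4 × 0.00812 = $1,436.544928
Thornbury County: $176,914.4 × 0.00724 = $1,280.860256
Total = $3,662.12808 + $1,436.544928 + $1,280.860256 = $6,379.533264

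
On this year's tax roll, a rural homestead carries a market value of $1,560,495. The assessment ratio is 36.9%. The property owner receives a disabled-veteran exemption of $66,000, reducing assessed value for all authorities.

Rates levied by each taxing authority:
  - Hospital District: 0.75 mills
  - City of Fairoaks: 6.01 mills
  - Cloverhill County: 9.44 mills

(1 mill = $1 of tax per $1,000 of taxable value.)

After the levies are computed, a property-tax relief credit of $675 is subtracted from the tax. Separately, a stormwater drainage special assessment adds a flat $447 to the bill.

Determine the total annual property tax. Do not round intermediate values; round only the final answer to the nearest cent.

$8,031.13

Assessed value = $1,560,495 × 0.369 = $575,822.655
Taxable value = $575,822.655 − $66,000 = $509,822.655
Hospital District: $509,822.655 × 0.00075 = $382.36699125
City of Fairoaks: $509,822.655 × 0.00601 = $3,064.03415655
Cloverhill County: $509,822.655 × 0.00944 = $4,812.7258632
Levies subtotal = $8,259.127011
After credit = $8,259.127011 − $675 = $7,584.127011
Total = $7,584.127011 + $447 = $8,031.127011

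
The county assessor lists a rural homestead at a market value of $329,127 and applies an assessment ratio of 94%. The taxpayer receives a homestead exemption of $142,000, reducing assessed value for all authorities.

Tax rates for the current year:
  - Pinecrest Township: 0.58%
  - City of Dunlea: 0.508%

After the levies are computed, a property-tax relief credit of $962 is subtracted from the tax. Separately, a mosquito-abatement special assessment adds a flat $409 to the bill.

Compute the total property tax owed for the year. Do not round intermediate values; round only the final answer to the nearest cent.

Assessed value = $329,127 × 0.94 = $309,379.38
Taxable value = $309,379.38 − $142,000 = $167,379.38
Pinecrest Township: $167,379.38 × 0.0058 = $970.800404
City of Dunlea: $167,379.38 × 0.00508 = $850.2872504
Levies subtotal = $1,821.0876544
After credit = $1,821.0876544 − $962 = $859.0876544
Total = $859.0876544 + $409 = $1,268.0876544

$1,268.09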